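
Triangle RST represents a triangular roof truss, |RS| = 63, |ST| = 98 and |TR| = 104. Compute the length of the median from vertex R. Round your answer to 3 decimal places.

Median from R: ½√(2·|TR|² + 2·|RS|² − |ST|²) ≈ 70.651.

m_R ≈ 70.651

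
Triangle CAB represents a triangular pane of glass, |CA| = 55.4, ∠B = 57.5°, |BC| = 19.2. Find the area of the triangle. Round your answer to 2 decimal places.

512.49

Law of sines: sin A = |BC|·sin B/|CA| ≈ 0.29229.
Since |CA| ≥ |BC|, only the acute value applies: ∠A ≈ 17.00°.
Then ∠C = 180° − ∠B − ∠A ≈ 105.50°.
Law of sines gives |AB| = |CA|·sin C/sin B ≈ 63.297.
Area = ½·|CA|·|BC|·sin C ≈ 512.49.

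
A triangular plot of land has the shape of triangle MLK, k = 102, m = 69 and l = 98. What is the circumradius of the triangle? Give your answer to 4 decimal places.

53.3391

By the law of cosines, cos M = (l² + k² − m²) / (2·l·k) ≈ 0.76266, so ∠M ≈ 40.30°.
Circumradius = m/(2 sin M) ≈ 53.339.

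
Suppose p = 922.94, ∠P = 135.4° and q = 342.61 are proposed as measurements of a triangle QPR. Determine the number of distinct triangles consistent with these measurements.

q·sin P = 342.61·sin(135.4°) ≈ 240.6.
Since ∠P is not acute, a triangle exists only if p > q; here p > q, so there is exactly one triangle.

1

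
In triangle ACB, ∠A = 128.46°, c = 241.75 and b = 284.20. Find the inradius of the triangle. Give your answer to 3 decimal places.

By the law of cosines, a² = c² + b² − 2·c·b·cos A = 2.2468e+05, so a ≈ 474.
Area = ½·c·b·sin A ≈ 26900.
Semiperimeter s = (474+241.75+284.2)/2 = 499.98.
Inradius = area/s = 26900/499.98 ≈ 53.802.

53.802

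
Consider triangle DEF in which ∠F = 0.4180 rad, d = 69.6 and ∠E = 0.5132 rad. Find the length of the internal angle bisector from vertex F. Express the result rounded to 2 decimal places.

The third angle is ∠D = π − ∠E − ∠F = 2.2104 rad.
Law of sines: e = d·sin E/sin D ≈ 42.59.
Law of sines: f = d·sin F/sin D ≈ 35.213.
The bisector from F has length 2·d·e·cos(∠F/2)/(d+e) ≈ 51.694.

t_F ≈ 51.69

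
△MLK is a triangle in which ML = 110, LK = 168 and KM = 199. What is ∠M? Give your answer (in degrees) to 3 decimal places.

By the law of cosines, cos M = (KM² + ML² − LK²) / (2·KM·ML) ≈ 0.53625, so ∠M ≈ 57.57°.

∠M ≈ 57.571°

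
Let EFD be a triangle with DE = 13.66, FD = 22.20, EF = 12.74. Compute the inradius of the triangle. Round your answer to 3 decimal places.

Semiperimeter s = (22.2 + 13.66 + 12.74)/2 = 24.3.
Heron's formula: area = √(24.3·2.1·10.64·11.56) ≈ 79.225.
Inradius = area/s = 79.225/24.3 ≈ 3.2603.

r ≈ 3.260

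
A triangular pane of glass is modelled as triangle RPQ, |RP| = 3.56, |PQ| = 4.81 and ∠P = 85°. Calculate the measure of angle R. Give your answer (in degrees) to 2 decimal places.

∠R ≈ 56.76°

By the law of cosines, |QR|² = |RP|² + |PQ|² − 2·|RP|·|PQ|·cos P = 32.825, so |QR| ≈ 5.7293.
Law of cosines again: cos R = (|QR|² + |RP|² − |PQ|²)/(2·|QR|·|RP|) ≈ 0.54820, so ∠R ≈ 56.76°.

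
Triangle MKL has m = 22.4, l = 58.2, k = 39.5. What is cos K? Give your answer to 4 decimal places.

cos K ≈ 0.8931

By the law of cosines, cos K = (l² + m² − k²) / (2·l·m) ≈ 0.89314, so ∠K ≈ 26.73°.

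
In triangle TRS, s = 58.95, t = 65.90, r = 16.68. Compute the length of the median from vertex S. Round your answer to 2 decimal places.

Median from S: ½√(2·t² + 2·r² − s²) ≈ 37.97.

37.97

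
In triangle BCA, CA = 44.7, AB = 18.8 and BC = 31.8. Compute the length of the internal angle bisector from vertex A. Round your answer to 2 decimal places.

t_A ≈ 25.09

By the law of cosines, cos A = (CA² + AB² − BC²) / (2·CA·AB) ≈ 0.79745, so ∠A ≈ 37.11°.
The bisector from A has length 2·CA·AB·cos(∠A/2)/(CA+AB) ≈ 25.092.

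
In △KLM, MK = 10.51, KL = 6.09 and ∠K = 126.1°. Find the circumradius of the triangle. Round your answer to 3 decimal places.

By the law of cosines, LM² = MK² + KL² − 2·MK·KL·cos K = 222.97, so LM ≈ 14.932.
Area = ½·MK·KL·sin K ≈ 25.858.
Circumradius = LM/(2 sin K) ≈ 9.2404.

9.240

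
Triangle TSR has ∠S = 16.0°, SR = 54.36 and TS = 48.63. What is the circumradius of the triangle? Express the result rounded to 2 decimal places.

By the law of cosines, RT² = TS² + SR² − 2·TS·SR·cos S = 237.64, so RT ≈ 15.416.
Area = ½·TS·SR·sin S ≈ 364.33.
Circumradius = RT/(2 sin S) ≈ 27.964.

27.96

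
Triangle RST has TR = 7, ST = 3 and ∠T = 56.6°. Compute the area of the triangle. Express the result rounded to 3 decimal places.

area ≈ 8.766

Area = ½·ST·TR·sin T ≈ 8.7659.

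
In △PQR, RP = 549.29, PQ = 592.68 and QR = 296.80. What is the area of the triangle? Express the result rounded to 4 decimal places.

80943.2016

Semiperimeter s = (296.8 + 549.29 + 592.68)/2 = 719.38.
Heron's formula: area = √(719.38·422.58·170.1·126.71) ≈ 80943.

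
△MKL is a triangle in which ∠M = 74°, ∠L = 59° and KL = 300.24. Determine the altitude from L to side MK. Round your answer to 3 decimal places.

The third angle is ∠K = 180° − ∠L − ∠M = 47.00°.
Law of sines: LM = KL·sin K/sin M ≈ 228.43.
Law of sines: MK = KL·sin L/sin M ≈ 267.73.
Area = ½·KL·LM·sin L ≈ 29394.
The altitude from L has length 2·area/MK ≈ 219.58.

h_L ≈ 219.582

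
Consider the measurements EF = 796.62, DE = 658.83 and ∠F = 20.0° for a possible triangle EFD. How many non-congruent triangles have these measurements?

2

EF·sin F = 796.62·sin(20.0°) ≈ 272.5.
Since EF sin F < DE < EF (272.5 < 658.83 < 796.62), two triangles exist.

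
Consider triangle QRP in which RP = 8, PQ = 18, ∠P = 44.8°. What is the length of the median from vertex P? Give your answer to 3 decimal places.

m_P ≈ 12.169

By the law of cosines, QR² = RP² + PQ² − 2·RP·PQ·cos P = 183.64, so QR ≈ 13.552.
Median from P: ½√(2·RP² + 2·PQ² − QR²) ≈ 12.169.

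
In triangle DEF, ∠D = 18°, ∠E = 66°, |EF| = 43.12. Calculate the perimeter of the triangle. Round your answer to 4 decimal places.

perimeter ≈ 309.3703

The third angle is ∠F = 180° − ∠D − ∠E = 96.00°.
Law of sines: |FD| = |EF|·sin E/sin D ≈ 127.48.
Law of sines: |DE| = |EF|·sin F/sin D ≈ 138.77.
Semiperimeter s = (43.12+127.48+138.77)/2 = 154.69.
Perimeter = 43.12 + 127.48 + 138.77 = 309.37.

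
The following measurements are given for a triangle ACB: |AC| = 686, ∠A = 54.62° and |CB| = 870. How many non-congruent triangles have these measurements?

1

|AC|·sin A = 686·sin(54.62°) ≈ 559.3.
Since |CB| ≥ |AC|, exactly one triangle exists.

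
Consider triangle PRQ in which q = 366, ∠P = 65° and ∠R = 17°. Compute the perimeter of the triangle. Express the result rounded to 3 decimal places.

The third angle is ∠Q = 180° − ∠P − ∠R = 98.00°.
Law of sines: p = q·sin P/sin Q ≈ 334.97.
Law of sines: r = q·sin R/sin Q ≈ 108.06.
Semiperimeter s = (334.97+108.06+366)/2 = 404.51.
Perimeter = 334.97 + 108.06 + 366 = 809.03.

809.028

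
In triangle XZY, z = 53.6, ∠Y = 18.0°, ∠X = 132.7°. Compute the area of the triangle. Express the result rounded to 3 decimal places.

The third angle is ∠Z = 180° − ∠Y − ∠X = 29.30°.
Law of sines: x = z·sin X/sin Z ≈ 80.492.
Law of sines: y = z·sin Y/sin Z ≈ 33.845.
Area = ½·z·x·sin Y ≈ 666.61.

666.608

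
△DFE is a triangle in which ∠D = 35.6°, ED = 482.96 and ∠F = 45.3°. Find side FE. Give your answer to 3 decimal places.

The third angle is ∠E = 180° − ∠D − ∠F = 99.10°.
Law of sines: FE = ED·sin D/sin F ≈ 395.53.

395.529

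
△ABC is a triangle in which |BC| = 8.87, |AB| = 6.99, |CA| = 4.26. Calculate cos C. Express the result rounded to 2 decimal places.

cos C ≈ 0.63

By the law of cosines, cos C = (|BC|² + |CA|² − |AB|²) / (2·|BC|·|CA|) ≈ 0.63468, so ∠C ≈ 50.60°.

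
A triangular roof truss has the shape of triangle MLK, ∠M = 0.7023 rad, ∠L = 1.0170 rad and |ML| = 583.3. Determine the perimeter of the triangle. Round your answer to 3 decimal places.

The third angle is ∠K = π − ∠M − ∠L = 1.4223 rad.
Law of sines: |LK| = |ML|·sin M/sin K ≈ 380.99.
Law of sines: |KM| = |ML|·sin L/sin K ≈ 501.64.
Semiperimeter s = (380.99+501.64+583.3)/2 = 732.96.
Perimeter = 380.99 + 501.64 + 583.3 = 1465.9.

perimeter ≈ 1465.928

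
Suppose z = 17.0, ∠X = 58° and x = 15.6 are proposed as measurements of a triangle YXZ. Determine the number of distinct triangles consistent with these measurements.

2

z·sin X = 17.0·sin(58°) ≈ 14.42.
Since z sin X < x < z (14.42 < 15.6 < 17.0), two triangles exist.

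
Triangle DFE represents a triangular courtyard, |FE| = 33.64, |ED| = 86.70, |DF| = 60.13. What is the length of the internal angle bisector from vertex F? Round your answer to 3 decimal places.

By the law of cosines, cos F = (|DF|² + |FE|² − |ED|²) / (2·|DF|·|FE|) ≈ -0.68461, so ∠F ≈ 133.20°.
The bisector from F has length 2·|DF|·|FE|·cos(∠F/2)/(|DF|+|FE|) ≈ 17.133.

17.133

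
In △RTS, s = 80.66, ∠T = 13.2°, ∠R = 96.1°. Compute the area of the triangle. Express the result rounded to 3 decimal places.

The third angle is ∠S = 180° − ∠R − ∠T = 70.70°.
Law of sines: r = s·sin R/sin S ≈ 84.979.
Law of sines: t = s·sin T/sin S ≈ 19.516.
Area = ½·s·r·sin T ≈ 782.61.

area ≈ 782.605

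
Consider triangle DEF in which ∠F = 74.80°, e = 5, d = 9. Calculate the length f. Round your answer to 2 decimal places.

By the law of cosines, f² = d² + e² − 2·d·e·cos F = 82.403, so f ≈ 9.0776.

9.08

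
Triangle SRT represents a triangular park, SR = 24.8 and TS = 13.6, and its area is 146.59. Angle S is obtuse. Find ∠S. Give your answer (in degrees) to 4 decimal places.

From area = ½·TS·SR·sin S, we get sin S = 2·area/(TS·SR) ≈ 0.86925.
Taking the obtuse solution, ∠S ≈ 119.63°.

∠S ≈ 119.6286°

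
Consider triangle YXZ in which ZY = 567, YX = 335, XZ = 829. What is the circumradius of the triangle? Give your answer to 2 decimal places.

556.58

By the law of cosines, cos Y = (ZY² + YX² − XZ²) / (2·ZY·YX) ≈ -0.66737, so ∠Y ≈ 131.86°.
Circumradius = XZ/(2 sin Y) ≈ 556.58.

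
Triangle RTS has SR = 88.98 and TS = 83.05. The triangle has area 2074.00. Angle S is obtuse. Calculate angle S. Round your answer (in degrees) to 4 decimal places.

∠S ≈ 145.8532°

From area = ½·TS·SR·sin S, we get sin S = 2·area/(TS·SR) ≈ 0.56132.
Taking the obtuse solution, ∠S ≈ 145.85°.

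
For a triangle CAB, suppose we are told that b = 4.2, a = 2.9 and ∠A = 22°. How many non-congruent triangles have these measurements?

2

b·sin A = 4.2·sin(22°) ≈ 1.573.
Since b sin A < a < b (1.573 < 2.9 < 4.2), two triangles exist.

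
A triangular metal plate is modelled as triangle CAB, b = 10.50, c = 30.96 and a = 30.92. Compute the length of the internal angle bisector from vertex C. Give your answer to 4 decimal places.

By the law of cosines, cos C = (a² + b² − c²) / (2·a·b) ≈ 0.16598, so ∠C ≈ 80.45°.
The bisector from C has length 2·a·b·cos(∠C/2)/(a+b) ≈ 11.97.

t_C ≈ 11.9696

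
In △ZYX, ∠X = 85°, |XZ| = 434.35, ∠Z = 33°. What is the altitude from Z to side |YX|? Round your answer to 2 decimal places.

The third angle is ∠Y = 180° − ∠X − ∠Z = 62.00°.
Law of sines: |YX| = |XZ|·sin Z/sin Y ≈ 267.93.
Law of sines: |ZY| = |XZ|·sin X/sin Y ≈ 490.06.
Area = ½·|XZ|·|YX|·sin X ≈ 57965.
The altitude from Z has length 2·area/|YX| ≈ 432.7.

432.70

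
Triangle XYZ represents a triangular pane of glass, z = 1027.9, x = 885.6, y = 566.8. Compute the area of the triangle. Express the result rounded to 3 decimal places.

Semiperimeter s = (885.6 + 566.8 + 1027.9)/2 = 1240.2.
Heron's formula: area = √(1240.2·354.55·673.35·212.25) ≈ 2.5068e+05.

area ≈ 250680.259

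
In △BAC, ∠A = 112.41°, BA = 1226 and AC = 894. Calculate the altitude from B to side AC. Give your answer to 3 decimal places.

By the law of cosines, CB² = BA² + AC² − 2·BA·AC·cos A = 3.138e+06, so CB ≈ 1771.4.
Area = ½·BA·AC·sin A ≈ 5.0664e+05.
The altitude from B has length 2·area/AC ≈ 1133.4.

h_B ≈ 1133.412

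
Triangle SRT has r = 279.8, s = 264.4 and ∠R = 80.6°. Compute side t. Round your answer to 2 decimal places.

Law of sines: sin S = s·sin R/r ≈ 0.93227.
Since r ≥ s, only the acute value applies: ∠S ≈ 68.79°.
Then ∠T = 180° − ∠R − ∠S ≈ 30.61°.
Law of sines gives t = r·sin T/sin R ≈ 144.4.

144.40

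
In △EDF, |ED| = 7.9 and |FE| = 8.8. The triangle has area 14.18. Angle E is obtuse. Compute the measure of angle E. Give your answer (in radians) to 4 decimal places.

2.7214

From area = ½·|FE|·|ED|·sin E, we get sin E = 2·area/(|FE|·|ED|) ≈ 0.40794.
Taking the obtuse solution, ∠E ≈ 2.721 rad.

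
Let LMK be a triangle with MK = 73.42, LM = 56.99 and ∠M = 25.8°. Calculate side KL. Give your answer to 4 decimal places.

33.2283

By the law of cosines, KL² = LM² + MK² − 2·LM·MK·cos M = 1104.1, so KL ≈ 33.228.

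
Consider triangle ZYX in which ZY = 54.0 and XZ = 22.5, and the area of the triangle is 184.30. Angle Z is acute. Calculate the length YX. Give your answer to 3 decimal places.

From area = ½·XZ·ZY·sin Z, we get sin Z = 2·area/(XZ·ZY) ≈ 0.30337.
Taking the acute solution, ∠Z ≈ 17.66°.
Law of cosines then gives YX ≈ 33.268.

33.268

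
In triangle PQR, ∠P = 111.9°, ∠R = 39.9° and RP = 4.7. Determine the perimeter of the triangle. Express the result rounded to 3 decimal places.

The third angle is ∠Q = 180° − ∠R − ∠P = 28.20°.
Law of sines: QR = RP·sin P/sin Q ≈ 9.2283.
Law of sines: PQ = RP·sin R/sin Q ≈ 6.3799.
Semiperimeter s = (9.2283+4.7+6.3799)/2 = 10.154.
Perimeter = 9.2283 + 4.7 + 6.3799 = 20.308.

20.308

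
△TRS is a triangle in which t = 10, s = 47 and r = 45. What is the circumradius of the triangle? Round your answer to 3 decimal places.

23.603

By the law of cosines, cos T = (r² + s² − t²) / (2·r·s) ≈ 0.97730, so ∠T ≈ 12.23°.
Circumradius = t/(2 sin T) ≈ 23.603.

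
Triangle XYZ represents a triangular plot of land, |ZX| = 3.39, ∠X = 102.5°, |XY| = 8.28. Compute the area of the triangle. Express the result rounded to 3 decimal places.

Area = ½·|ZX|·|XY|·sin X ≈ 13.702.

13.702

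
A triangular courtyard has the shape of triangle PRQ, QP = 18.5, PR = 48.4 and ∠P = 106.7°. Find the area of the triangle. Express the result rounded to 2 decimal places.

Area = ½·QP·PR·sin P ≈ 428.82.

428.82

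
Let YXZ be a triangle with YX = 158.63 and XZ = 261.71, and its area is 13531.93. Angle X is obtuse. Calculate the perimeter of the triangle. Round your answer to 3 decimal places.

perimeter ≈ 816.089

From area = ½·YX·XZ·sin X, we get sin X = 2·area/(YX·XZ) ≈ 0.65190.
Taking the obtuse solution, ∠X ≈ 2.4315 rad.
Law of cosines then gives ZY ≈ 395.75.
Perimeter = 261.71 + 395.75 + 158.63 = 816.09.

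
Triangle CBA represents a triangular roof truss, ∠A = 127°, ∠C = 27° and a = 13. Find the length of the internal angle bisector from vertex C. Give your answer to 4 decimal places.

8.9593

The third angle is ∠B = 180° − ∠A − ∠C = 26.00°.
Law of sines: c = a·sin C/sin A ≈ 7.39.
Law of sines: b = a·sin B/sin A ≈ 7.1357.
The bisector from C has length 2·b·a·cos(∠C/2)/(b+a) ≈ 8.9593.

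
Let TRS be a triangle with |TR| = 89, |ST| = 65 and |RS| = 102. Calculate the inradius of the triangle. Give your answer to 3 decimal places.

Semiperimeter s = (102 + 65 + 89)/2 = 128.
Heron's formula: area = √(128·26·63·39) ≈ 2859.5.
Inradius = area/s = 2859.5/128 ≈ 22.34.

22.340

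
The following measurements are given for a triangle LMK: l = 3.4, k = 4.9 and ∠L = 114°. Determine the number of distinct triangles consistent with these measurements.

k·sin L = 4.9·sin(114°) ≈ 4.476.
Since ∠L is not acute, a triangle exists only if l > k; here l ≤ k, so there is no triangle.

0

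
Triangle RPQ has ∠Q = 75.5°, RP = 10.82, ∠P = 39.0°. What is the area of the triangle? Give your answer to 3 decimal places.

The third angle is ∠R = 180° − ∠P − ∠Q = 65.50°.
Law of sines: PQ = RP·sin R/sin Q ≈ 10.17.
Law of sines: QR = RP·sin P/sin Q ≈ 7.0333.
Area = ½·RP·PQ·sin P ≈ 34.624.

area ≈ 34.624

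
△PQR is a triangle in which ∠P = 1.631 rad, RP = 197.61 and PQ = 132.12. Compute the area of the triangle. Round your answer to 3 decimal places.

13030.467

Area = ½·RP·PQ·sin P ≈ 13030.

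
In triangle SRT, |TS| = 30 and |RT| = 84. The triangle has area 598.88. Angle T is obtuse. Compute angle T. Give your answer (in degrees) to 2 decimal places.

151.62

From area = ½·|RT|·|TS|·sin T, we get sin T = 2·area/(|RT|·|TS|) ≈ 0.47530.
Taking the obtuse solution, ∠T ≈ 151.62°.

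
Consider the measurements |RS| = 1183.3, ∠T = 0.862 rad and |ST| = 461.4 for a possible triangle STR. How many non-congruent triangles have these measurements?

1

|ST|·sin T = 461.4·sin(0.862 rad) ≈ 350.3.
Since |RS| ≥ |ST|, exactly one triangle exists.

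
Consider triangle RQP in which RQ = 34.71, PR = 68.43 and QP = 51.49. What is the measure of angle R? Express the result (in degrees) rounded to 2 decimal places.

47.06

By the law of cosines, cos R = (PR² + RQ² − QP²) / (2·PR·RQ) ≈ 0.68125, so ∠R ≈ 47.06°.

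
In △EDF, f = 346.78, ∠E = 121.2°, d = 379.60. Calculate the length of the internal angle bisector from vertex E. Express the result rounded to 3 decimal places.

By the law of cosines, e² = d² + f² − 2·d·f·cos E = 4.0074e+05, so e ≈ 633.04.
The bisector from E has length 2·d·f·cos(∠E/2)/(d+f) ≈ 177.93.

177.927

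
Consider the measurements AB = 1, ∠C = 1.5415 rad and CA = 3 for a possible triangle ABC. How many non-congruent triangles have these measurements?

CA·sin C = 3·sin(1.5415 rad) ≈ 2.999.
Since AB = 1 < 2.999 = CA sin C, no triangle exists.

0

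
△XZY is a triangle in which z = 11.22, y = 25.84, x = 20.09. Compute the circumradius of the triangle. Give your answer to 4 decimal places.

13.5736

By the law of cosines, cos X = (z² + y² − x²) / (2·z·y) ≈ 0.67256, so ∠X ≈ 47.73°.
Circumradius = x/(2 sin X) ≈ 13.574.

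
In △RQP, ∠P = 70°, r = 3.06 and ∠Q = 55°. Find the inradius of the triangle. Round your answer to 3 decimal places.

The third angle is ∠R = 180° − ∠Q − ∠P = 55.00°.
Law of sines: q = r·sin Q/sin R ≈ 3.06.
Law of sines: p = r·sin P/sin R ≈ 3.5103.
Area = ½·r·q·sin P ≈ 4.3995.
Semiperimeter s = (3.06+3.06+3.5103)/2 = 4.8151.
Inradius = area/s = 4.3995/4.8151 ≈ 0.91367.

0.914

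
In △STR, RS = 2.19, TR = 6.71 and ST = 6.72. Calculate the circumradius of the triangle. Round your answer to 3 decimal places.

By the law of cosines, cos S = (RS² + ST² − TR²) / (2·RS·ST) ≈ 0.16751, so ∠S ≈ 80.36°.
Circumradius = TR/(2 sin S) ≈ 3.4031.

3.403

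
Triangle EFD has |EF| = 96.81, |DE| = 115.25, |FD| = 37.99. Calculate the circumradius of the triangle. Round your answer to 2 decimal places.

R ≈ 61.17

By the law of cosines, cos E = (|DE|² + |EF|² − |FD|²) / (2·|DE|·|EF|) ≈ 0.95056, so ∠E ≈ 18.09°.
Circumradius = |FD|/(2 sin E) ≈ 61.168.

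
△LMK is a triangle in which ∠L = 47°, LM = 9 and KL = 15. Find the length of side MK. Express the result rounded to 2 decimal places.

11.04

By the law of cosines, MK² = KL² + LM² − 2·KL·LM·cos L = 121.86, so MK ≈ 11.039.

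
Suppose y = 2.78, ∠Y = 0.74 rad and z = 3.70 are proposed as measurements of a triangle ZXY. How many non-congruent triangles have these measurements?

z·sin Y = 3.70·sin(0.74 rad) ≈ 2.495.
Since z sin Y < y < z (2.495 < 2.78 < 3.70), two triangles exist.

2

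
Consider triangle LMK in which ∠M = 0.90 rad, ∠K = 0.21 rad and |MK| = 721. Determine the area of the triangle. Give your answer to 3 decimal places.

47385.358

The third angle is ∠L = π − ∠M − ∠K = 2.032 rad.
Law of sines: |KL| = |MK|·sin M/sin L ≈ 630.55.
Law of sines: |LM| = |MK|·sin K/sin L ≈ 167.8.
Area = ½·|MK|·|KL|·sin K ≈ 47385.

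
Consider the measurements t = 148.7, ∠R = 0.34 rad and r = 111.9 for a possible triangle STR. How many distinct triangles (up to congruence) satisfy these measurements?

t·sin R = 148.7·sin(0.34 rad) ≈ 49.59.
Since t sin R < r < t (49.59 < 111.9 < 148.7), two triangles exist.

2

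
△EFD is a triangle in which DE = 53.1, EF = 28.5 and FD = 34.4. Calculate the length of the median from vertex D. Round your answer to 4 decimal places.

m_D ≈ 42.4078

Median from D: ½√(2·FD² + 2·DE² − EF²) ≈ 42.408.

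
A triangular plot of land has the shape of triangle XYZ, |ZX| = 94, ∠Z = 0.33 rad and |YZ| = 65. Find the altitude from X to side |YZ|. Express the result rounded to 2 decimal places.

By the law of cosines, |XY|² = |YZ|² + |ZX|² − 2·|YZ|·|ZX|·cos Z = 1500.4, so |XY| ≈ 38.735.
Area = ½·|YZ|·|ZX|·sin Z ≈ 989.95.
The altitude from X has length 2·area/|YZ| ≈ 30.46.

h_X ≈ 30.46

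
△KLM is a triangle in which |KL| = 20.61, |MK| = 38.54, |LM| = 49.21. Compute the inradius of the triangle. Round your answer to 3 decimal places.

r ≈ 6.940

Semiperimeter s = (49.21 + 38.54 + 20.61)/2 = 54.18.
Heron's formula: area = √(54.18·4.97·15.64·33.57) ≈ 376.
Inradius = area/s = 376/54.18 ≈ 6.9399.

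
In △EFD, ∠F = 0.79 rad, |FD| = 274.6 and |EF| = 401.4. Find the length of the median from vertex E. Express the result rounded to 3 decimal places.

m_E ≈ 319.988

By the law of cosines, |DE|² = |EF|² + |FD|² − 2·|EF|·|FD|·cos F = 81365, so |DE| ≈ 285.25.
Median from E: ½√(2·|DE|² + 2·|EF|² − |FD|²) ≈ 319.99.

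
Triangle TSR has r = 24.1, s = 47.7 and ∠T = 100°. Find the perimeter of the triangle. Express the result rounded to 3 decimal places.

By the law of cosines, t² = s² + r² − 2·s·r·cos T = 3255.3, so t ≈ 57.056.
Semiperimeter p = (57.056+47.7+24.1)/2 = 64.428.
Perimeter = 57.056 + 47.7 + 24.1 = 128.86.

perimeter ≈ 128.856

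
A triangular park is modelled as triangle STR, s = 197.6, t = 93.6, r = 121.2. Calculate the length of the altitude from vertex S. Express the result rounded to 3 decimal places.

h_S ≈ 41.698

Semiperimeter p = (197.6 + 93.6 + 121.2)/2 = 206.2.
Heron's formula: area = √(206.2·8.6·112.6·85) ≈ 4119.8.
The altitude from S has length 2·area/s ≈ 41.698.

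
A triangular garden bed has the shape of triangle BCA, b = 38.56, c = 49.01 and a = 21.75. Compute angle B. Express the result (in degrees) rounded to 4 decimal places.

∠B ≈ 49.3731°

By the law of cosines, cos B = (c² + a² − b²) / (2·c·a) ≈ 0.65113, so ∠B ≈ 49.37°.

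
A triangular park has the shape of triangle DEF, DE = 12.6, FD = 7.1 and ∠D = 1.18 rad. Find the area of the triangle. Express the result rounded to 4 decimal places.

41.3576

Area = ½·FD·DE·sin D ≈ 41.358.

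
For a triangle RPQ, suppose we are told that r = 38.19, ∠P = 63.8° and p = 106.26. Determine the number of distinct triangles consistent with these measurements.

r·sin P = 38.19·sin(63.8°) ≈ 34.27.
Since p ≥ r, exactly one triangle exists.

1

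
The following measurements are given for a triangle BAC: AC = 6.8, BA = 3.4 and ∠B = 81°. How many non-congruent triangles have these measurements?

1

BA·sin B = 3.4·sin(81°) ≈ 3.358.
Since AC ≥ BA, exactly one triangle exists.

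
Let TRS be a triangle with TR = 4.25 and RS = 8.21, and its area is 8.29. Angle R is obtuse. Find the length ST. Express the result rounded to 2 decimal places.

12.12

From area = ½·TR·RS·sin R, we get sin R = 2·area/(TR·RS) ≈ 0.47517.
Taking the obtuse solution, ∠R ≈ 2.646 rad.
Law of cosines then gives ST ≈ 12.119.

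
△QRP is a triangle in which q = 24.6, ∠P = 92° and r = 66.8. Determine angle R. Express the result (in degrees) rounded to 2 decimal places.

By the law of cosines, p² = q² + r² − 2·q·r·cos P = 5182.1, so p ≈ 71.987.
Law of cosines again: cos R = (p² + q² − r²)/(2·p·q) ≈ 0.37411, so ∠R ≈ 68.03°.

∠R ≈ 68.03°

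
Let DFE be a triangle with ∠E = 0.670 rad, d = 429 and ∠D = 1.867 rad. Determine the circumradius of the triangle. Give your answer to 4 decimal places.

The third angle is ∠F = π − ∠E − ∠D = 0.605 rad.
Law of sines: f = d·sin F/sin D ≈ 254.96.
Law of sines: e = d·sin E/sin D ≈ 278.53.
Circumradius = d/(2 sin D) ≈ 224.27.

224.2665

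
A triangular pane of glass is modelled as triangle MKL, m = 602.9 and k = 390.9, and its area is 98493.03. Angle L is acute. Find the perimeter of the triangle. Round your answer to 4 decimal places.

From area = ½·m·k·sin L, we get sin L = 2·area/(m·k) ≈ 0.83584.
Taking the acute solution, ∠L ≈ 56.70°.
Law of cosines then gives l ≈ 507.48.
Perimeter = 602.9 + 390.9 + 507.48 = 1501.3.

1501.2802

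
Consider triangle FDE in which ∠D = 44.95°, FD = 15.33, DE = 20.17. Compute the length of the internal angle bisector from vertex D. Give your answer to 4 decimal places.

t_D ≈ 16.0969

By the law of cosines, EF² = FD² + DE² − 2·FD·DE·cos D = 204.17, so EF ≈ 14.289.
The bisector from D has length 2·FD·DE·cos(∠D/2)/(FD+DE) ≈ 16.097.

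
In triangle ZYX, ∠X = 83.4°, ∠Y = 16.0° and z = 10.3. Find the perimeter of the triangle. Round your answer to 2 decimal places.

23.55

The third angle is ∠Z = 180° − ∠Y − ∠X = 80.60°.
Law of sines: y = z·sin Y/sin Z ≈ 2.8777.
Law of sines: x = z·sin X/sin Z ≈ 10.371.
Semiperimeter s = (10.3+2.8777+10.371)/2 = 11.774.
Perimeter = 10.3 + 2.8777 + 10.371 = 23.549.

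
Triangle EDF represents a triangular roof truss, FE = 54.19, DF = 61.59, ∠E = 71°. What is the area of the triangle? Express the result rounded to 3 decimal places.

Law of sines: sin D = FE·sin E/DF ≈ 0.83192.
Since DF ≥ FE, only the acute value applies: ∠D ≈ 56.30°.
Then ∠F = 180° − ∠E − ∠D ≈ 52.70°.
Law of sines gives ED = DF·sin F/sin E ≈ 51.819.
Area = ½·DF·FE·sin F ≈ 1327.5.

1327.542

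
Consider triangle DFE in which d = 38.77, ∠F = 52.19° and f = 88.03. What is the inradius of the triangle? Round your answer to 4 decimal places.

13.9680

Law of sines: sin D = d·sin F/f ≈ 0.34795.
Since f ≥ d, only the acute value applies: ∠D ≈ 20.36°.
Then ∠E = 180° − ∠F − ∠D ≈ 107.45°.
Law of sines gives e = f·sin E/sin F ≈ 106.3.
Area = ½·f·d·sin E ≈ 1627.9.
Semiperimeter s = (38.77+88.03+106.3)/2 = 116.55.
Inradius = area/s = 1627.9/116.55 ≈ 13.968.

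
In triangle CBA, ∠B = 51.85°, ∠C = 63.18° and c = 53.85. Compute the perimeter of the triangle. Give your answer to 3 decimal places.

155.976

The third angle is ∠A = 180° − ∠C − ∠B = 64.97°.
Law of sines: b = c·sin B/sin C ≈ 47.452.
Law of sines: a = c·sin A/sin C ≈ 54.674.
Semiperimeter s = (53.85+47.452+54.674)/2 = 77.988.
Perimeter = 53.85 + 47.452 + 54.674 = 155.98.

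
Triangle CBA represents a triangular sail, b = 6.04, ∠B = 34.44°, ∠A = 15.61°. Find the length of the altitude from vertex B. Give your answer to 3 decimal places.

2.203

The third angle is ∠C = 180° − ∠B − ∠A = 129.95°.
Law of sines: c = b·sin C/sin B ≈ 8.1873.
Law of sines: a = b·sin A/sin B ≈ 2.8739.
Area = ½·b·c·sin A ≈ 6.6534.
The altitude from B has length 2·area/b ≈ 2.2031.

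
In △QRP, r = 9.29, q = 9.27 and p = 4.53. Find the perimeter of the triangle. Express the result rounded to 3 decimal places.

Perimeter = 9.27 + 9.29 + 4.53 = 23.09.

23.090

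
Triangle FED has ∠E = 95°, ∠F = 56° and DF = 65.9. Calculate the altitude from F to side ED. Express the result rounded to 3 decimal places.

The third angle is ∠D = 180° − ∠F − ∠E = 29.00°.
Law of sines: ED = DF·sin F/sin E ≈ 54.842.
Law of sines: FE = DF·sin D/sin E ≈ 32.071.
Area = ½·DF·ED·sin D ≈ 876.08.
The altitude from F has length 2·area/ED ≈ 31.949.

h_F ≈ 31.949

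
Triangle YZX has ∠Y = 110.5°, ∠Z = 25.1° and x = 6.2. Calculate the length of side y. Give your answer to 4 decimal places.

The third angle is ∠X = 180° − ∠Y − ∠Z = 44.40°.
Law of sines: y = x·sin Y/sin X ≈ 8.3002.

8.3002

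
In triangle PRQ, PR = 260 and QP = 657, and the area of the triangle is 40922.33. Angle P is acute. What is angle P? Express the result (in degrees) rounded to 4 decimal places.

From area = ½·QP·PR·sin P, we get sin P = 2·area/(QP·PR) ≈ 0.47913.
Taking the acute solution, ∠P ≈ 28.63°.

28.6285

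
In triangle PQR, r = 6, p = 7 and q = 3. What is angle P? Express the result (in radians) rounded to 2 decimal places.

1.68

By the law of cosines, cos P = (q² + r² − p²) / (2·q·r) ≈ -0.11111, so ∠P ≈ 1.682 rad.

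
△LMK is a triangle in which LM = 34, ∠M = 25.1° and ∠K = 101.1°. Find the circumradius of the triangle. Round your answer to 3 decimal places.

The third angle is ∠L = 180° − ∠M − ∠K = 53.80°.
Law of sines: MK = LM·sin L/sin K ≈ 27.96.
Law of sines: KL = LM·sin M/sin K ≈ 14.698.
Circumradius = LM/(2 sin K) ≈ 17.324.

17.324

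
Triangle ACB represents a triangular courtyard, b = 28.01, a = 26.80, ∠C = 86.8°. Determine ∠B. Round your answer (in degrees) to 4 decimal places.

By the law of cosines, c² = b² + a² − 2·b·a·cos C = 1419, so c ≈ 37.67.
Law of cosines again: cos B = (a² + c² − b²)/(2·a·c) ≈ 0.66994, so ∠B ≈ 47.94°.

47.9373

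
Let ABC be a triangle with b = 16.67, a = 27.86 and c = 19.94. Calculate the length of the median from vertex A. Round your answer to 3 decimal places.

m_A ≈ 11.988

Median from A: ½√(2·b² + 2·c² − a²) ≈ 11.988.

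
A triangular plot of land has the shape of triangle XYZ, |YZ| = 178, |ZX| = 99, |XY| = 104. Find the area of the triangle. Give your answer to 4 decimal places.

area ≈ 4341.3130

Semiperimeter s = (178 + 99 + 104)/2 = 190.5.
Heron's formula: area = √(190.5·12.5·91.5·86.5) ≈ 4341.3.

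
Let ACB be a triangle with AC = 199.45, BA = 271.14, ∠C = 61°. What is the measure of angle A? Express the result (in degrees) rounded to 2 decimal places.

78.96

Law of sines: sin B = AC·sin C/BA ≈ 0.64337.
Since BA ≥ AC, only the acute value applies: ∠B ≈ 40.04°.
Then ∠A = 180° − ∠C − ∠B ≈ 78.96°.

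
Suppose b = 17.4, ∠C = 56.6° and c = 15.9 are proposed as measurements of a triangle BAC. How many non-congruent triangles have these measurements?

2

b·sin C = 17.4·sin(56.6°) ≈ 14.53.
Since b sin C < c < b (14.53 < 15.9 < 17.4), two triangles exist.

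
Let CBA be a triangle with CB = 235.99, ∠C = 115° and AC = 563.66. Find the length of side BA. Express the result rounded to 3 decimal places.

By the law of cosines, BA² = AC² + CB² − 2·AC·CB·cos C = 4.8584e+05, so BA ≈ 697.02.

697.019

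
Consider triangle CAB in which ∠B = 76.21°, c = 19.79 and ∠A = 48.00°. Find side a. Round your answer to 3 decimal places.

17.784

The third angle is ∠C = 180° − ∠A − ∠B = 55.79°.
Law of sines: a = c·sin A/sin C ≈ 17.784.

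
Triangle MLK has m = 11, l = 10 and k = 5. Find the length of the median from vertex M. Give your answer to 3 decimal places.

Median from M: ½√(2·l² + 2·k² − m²) ≈ 5.6789.

m_M ≈ 5.679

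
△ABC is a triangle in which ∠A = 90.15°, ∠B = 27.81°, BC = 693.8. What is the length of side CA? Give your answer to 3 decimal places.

323.687

The third angle is ∠C = 180° − ∠A − ∠B = 62.04°.
Law of sines: CA = BC·sin B/sin A ≈ 323.69.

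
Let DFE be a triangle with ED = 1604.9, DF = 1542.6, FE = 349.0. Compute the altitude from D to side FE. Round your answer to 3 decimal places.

1538.924

Semiperimeter s = (349 + 1604.9 + 1542.6)/2 = 1748.2.
Heron's formula: area = √(1748.2·1399.2·143.35·205.65) ≈ 2.6854e+05.
The altitude from D has length 2·area/FE ≈ 1538.9.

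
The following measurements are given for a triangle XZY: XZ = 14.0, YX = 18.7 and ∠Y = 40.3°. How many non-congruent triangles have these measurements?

2

YX·sin Y = 18.7·sin(40.3°) ≈ 12.09.
Since YX sin Y < XZ < YX (12.09 < 14.0 < 18.7), two triangles exist.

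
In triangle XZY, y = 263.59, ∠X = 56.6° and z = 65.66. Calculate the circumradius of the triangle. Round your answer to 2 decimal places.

140.12

By the law of cosines, x² = z² + y² − 2·z·y·cos X = 54736, so x ≈ 233.96.
Area = ½·z·y·sin X ≈ 7224.5.
Circumradius = x/(2 sin X) ≈ 140.12.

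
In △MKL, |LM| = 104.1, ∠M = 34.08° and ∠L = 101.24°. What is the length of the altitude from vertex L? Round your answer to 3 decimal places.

The third angle is ∠K = 180° − ∠L − ∠M = 44.68°.
Law of sines: |KL| = |LM|·sin M/sin K ≈ 82.959.
Law of sines: |MK| = |LM|·sin L/sin K ≈ 145.21.
Area = ½·|LM|·|KL|·sin L ≈ 4235.2.
The altitude from L has length 2·area/|MK| ≈ 58.332.

h_L ≈ 58.332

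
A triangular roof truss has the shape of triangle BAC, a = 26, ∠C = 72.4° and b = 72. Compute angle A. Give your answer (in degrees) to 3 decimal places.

21.126

By the law of cosines, c² = b² + a² − 2·b·a·cos C = 4727.9, so c ≈ 68.76.
Law of cosines again: cos A = (c² + b² − a²)/(2·c·b) ≈ 0.93279, so ∠A ≈ 21.13°.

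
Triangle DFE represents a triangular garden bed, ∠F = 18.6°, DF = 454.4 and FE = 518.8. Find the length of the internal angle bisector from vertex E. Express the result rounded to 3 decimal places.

222.851

By the law of cosines, ED² = DF² + FE² − 2·DF·FE·cos F = 28774, so ED ≈ 169.63.
Law of cosines again: cos E = (FE² + ED² − DF²)/(2·FE·ED) ≈ 0.51957, so ∠E ≈ 58.70°.
The bisector from E has length 2·FE·ED·cos(∠E/2)/(FE+ED) ≈ 222.85.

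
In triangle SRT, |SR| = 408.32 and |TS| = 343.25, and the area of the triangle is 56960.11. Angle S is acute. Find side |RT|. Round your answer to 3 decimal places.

From area = ½·|TS|·|SR|·sin S, we get sin S = 2·area/(|TS|·|SR|) ≈ 0.81281.
Taking the acute solution, ∠S ≈ 54.37°.
Law of cosines then gives |RT| ≈ 348.22.

348.219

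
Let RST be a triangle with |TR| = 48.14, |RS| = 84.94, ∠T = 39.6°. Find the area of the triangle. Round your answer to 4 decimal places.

Law of sines: sin S = |TR|·sin T/|RS| ≈ 0.36126.
Since |RS| ≥ |TR|, only the acute value applies: ∠S ≈ 21.18°.
Then ∠R = 180° − ∠T − ∠S ≈ 119.22°.
Law of sines gives |ST| = |RS|·sin R/sin T ≈ 116.3.
Area = ½·|RS|·|TR|·sin R ≈ 1784.3.

area ≈ 1784.3062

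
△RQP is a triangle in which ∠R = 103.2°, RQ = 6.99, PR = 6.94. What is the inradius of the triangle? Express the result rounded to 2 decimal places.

By the law of cosines, QP² = PR² + RQ² − 2·PR·RQ·cos R = 119.18, so QP ≈ 10.917.
Area = ½·PR·RQ·sin R ≈ 23.614.
Semiperimeter s = (10.917+6.94+6.99)/2 = 12.423.
Inradius = area/s = 23.614/12.423 ≈ 1.9008.

r ≈ 1.90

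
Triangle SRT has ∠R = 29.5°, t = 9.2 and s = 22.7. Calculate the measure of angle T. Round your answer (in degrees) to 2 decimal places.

By the law of cosines, r² = t² + s² − 2·t·s·cos R = 236.4, so r ≈ 15.375.
Law of cosines again: cos T = (s² + r² − t²)/(2·s·r) ≈ 0.95561, so ∠T ≈ 17.14°.

17.14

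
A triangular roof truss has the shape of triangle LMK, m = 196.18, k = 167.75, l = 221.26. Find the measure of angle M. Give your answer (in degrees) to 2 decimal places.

58.66

By the law of cosines, cos M = (k² + l² − m²) / (2·k·l) ≈ 0.52011, so ∠M ≈ 58.66°.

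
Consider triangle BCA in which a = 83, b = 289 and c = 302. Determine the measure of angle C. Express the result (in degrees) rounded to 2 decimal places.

By the law of cosines, cos C = (a² + b² − c²) / (2·a·b) ≈ -0.01655, so ∠C ≈ 90.95°.

∠C ≈ 90.95°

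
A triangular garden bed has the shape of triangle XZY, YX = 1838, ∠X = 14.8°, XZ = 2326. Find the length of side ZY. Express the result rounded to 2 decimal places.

By the law of cosines, ZY² = YX² + XZ² − 2·YX·XZ·cos X = 5.2182e+05, so ZY ≈ 722.37.

722.37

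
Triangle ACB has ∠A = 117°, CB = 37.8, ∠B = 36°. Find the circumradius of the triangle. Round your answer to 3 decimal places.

R ≈ 21.212

The third angle is ∠C = 180° − ∠B − ∠A = 27.00°.
Law of sines: BA = CB·sin C/sin A ≈ 19.26.
Law of sines: AC = CB·sin B/sin A ≈ 24.936.
Circumradius = CB/(2 sin A) ≈ 21.212.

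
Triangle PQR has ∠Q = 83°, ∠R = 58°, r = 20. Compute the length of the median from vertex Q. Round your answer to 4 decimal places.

The third angle is ∠P = 180° − ∠Q − ∠R = 39.00°.
Law of sines: p = r·sin P/sin R ≈ 14.842.
Law of sines: q = r·sin Q/sin R ≈ 23.408.
Median from Q: ½√(2·r² + 2·p² − q²) ≈ 13.159.

m_Q ≈ 13.1589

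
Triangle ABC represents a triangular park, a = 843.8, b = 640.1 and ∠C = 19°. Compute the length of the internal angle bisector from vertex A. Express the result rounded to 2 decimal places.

212.35

By the law of cosines, c² = a² + b² − 2·a·b·cos C = 1.0035e+05, so c ≈ 316.77.
Law of cosines again: cos A = (b² + c² − a²)/(2·b·c) ≈ -0.49792, so ∠A ≈ 119.86°.
The bisector from A has length 2·b·c·cos(∠A/2)/(b+c) ≈ 212.35.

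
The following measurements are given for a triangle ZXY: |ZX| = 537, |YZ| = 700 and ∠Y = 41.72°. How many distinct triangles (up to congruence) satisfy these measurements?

|YZ|·sin Y = 700·sin(41.72°) ≈ 465.8.
Since |YZ| sin Y < |ZX| < |YZ| (465.8 < 537 < 700), two triangles exist.

2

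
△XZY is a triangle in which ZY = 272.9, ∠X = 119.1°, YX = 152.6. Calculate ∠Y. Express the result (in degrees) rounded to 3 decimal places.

∠Y ≈ 31.652°

Law of sines: sin Z = YX·sin X/ZY ≈ 0.48860.
Since ZY ≥ YX, only the acute value applies: ∠Z ≈ 29.25°.
Then ∠Y = 180° − ∠X − ∠Z ≈ 31.65°.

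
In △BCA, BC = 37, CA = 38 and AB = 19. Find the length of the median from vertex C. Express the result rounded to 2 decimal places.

Median from C: ½√(2·BC² + 2·CA² − AB²) ≈ 36.28.

36.28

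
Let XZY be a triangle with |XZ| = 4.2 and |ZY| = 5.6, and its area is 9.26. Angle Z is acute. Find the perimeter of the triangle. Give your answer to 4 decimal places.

14.2725

From area = ½·|XZ|·|ZY|·sin Z, we get sin Z = 2·area/(|XZ|·|ZY|) ≈ 0.78741.
Taking the acute solution, ∠Z ≈ 51.94°.
Law of cosines then gives |YX| ≈ 4.4725.
Perimeter = 5.6 + 4.4725 + 4.2 = 14.273.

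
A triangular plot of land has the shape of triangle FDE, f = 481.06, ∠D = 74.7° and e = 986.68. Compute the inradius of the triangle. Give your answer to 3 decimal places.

r ≈ 187.274

By the law of cosines, d² = e² + f² − 2·e·f·cos D = 9.5446e+05, so d ≈ 976.96.
Area = ½·e·f·sin D ≈ 2.2891e+05.
Semiperimeter s = (481.06+976.96+986.68)/2 = 1222.4.
Inradius = area/s = 2.2891e+05/1222.4 ≈ 187.27.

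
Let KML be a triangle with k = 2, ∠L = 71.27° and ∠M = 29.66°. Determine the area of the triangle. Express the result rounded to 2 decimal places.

0.95

The third angle is ∠K = 180° − ∠M − ∠L = 79.07°.
Law of sines: m = k·sin M/sin K ≈ 1.008.
Law of sines: l = k·sin L/sin K ≈ 1.9291.
Area = ½·k·m·sin L ≈ 0.95461.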